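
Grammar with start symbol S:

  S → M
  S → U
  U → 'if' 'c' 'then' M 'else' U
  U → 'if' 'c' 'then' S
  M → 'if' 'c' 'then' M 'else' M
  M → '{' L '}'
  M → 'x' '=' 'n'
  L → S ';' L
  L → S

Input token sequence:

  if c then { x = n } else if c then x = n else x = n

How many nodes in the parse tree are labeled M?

6

[S [M if c then [M { [L [S [M x = n]]] }] else [M if c then [M x = n] else [M x = n]]]]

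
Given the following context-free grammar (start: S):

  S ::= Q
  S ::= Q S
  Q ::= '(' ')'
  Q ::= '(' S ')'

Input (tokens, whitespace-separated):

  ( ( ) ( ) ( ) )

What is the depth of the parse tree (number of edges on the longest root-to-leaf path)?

6

[S [Q ( [S [Q ( )] [S [Q ( )] [S [Q ( )]]]] )]]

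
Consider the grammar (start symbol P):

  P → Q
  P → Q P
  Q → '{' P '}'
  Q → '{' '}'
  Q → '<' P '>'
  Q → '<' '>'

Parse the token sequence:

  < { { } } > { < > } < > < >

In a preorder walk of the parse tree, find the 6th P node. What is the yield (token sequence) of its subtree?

[P [Q < [P [Q { [P [Q { }]] }]] >] [P [Q { [P [Q < >]] }] [P [Q < >] [P [Q < >]]]]]

< > < >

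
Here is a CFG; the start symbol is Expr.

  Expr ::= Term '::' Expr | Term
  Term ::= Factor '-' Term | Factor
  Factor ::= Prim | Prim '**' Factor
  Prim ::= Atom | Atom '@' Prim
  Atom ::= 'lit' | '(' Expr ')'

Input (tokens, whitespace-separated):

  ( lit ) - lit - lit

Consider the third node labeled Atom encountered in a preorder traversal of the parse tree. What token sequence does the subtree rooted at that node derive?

lit

[Expr [Term [Factor [Prim [Atom ( [Expr [Term [Factor [Prim [Atom lit]]]]] )]]] - [Term [Factor [Prim [Atom lit]]] - [Term [Factor [Prim [Atom lit]]]]]]]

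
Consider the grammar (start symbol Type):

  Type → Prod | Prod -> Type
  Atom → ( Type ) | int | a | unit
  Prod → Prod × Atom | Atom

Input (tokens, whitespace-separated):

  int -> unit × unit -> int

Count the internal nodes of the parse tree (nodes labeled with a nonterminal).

[Type [Prod [Atom int]] -> [Type [Prod [Prod [Atom unit]] × [Atom unit]] -> [Type [Prod [Atom int]]]]]

11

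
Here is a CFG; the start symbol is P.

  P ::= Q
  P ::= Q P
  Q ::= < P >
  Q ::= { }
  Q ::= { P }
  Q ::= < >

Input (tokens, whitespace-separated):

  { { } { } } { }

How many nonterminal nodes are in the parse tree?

8

[P [Q { [P [Q { }] [P [Q { }]]] }] [P [Q { }]]]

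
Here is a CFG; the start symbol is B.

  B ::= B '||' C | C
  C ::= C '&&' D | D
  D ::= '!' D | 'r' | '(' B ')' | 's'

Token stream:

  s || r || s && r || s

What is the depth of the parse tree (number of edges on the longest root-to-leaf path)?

[B [B [B [B [C [D s]]] || [C [D r]]] || [C [C [D s]] && [D r]]] || [C [D s]]]

6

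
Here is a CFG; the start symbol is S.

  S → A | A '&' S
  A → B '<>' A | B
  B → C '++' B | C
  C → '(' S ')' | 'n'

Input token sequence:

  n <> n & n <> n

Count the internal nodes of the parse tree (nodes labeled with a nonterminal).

14

[S [A [B [C n]] <> [A [B [C n]]]] & [S [A [B [C n]] <> [A [B [C n]]]]]]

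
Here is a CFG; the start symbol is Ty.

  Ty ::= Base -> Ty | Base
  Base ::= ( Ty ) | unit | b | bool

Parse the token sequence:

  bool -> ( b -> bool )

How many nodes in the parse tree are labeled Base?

[Ty [Base bool] -> [Ty [Base ( [Ty [Base b] -> [Ty [Base bool]]] )]]]

4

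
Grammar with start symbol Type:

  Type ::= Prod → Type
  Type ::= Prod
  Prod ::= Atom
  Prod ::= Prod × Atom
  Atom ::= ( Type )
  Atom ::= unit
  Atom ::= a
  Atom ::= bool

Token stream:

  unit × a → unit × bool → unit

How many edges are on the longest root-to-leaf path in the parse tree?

[Type [Prod [Prod [Atom unit]] × [Atom a]] → [Type [Prod [Prod [Atom unit]] × [Atom bool]] → [Type [Prod [Atom unit]]]]]

5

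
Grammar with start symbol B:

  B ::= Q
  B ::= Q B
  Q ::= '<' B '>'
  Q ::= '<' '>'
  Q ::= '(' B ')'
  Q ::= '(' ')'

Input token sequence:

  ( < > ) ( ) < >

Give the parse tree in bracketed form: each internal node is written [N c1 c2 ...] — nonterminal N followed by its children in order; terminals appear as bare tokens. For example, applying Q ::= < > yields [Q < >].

[B [Q ( [B [Q < >]] )] [B [Q ( )] [B [Q < >]]]]

B
Q B
( B ) B
( Q ) B
( < > ) B
( < > ) Q B
( < > ) ( ) B
( < > ) ( ) Q
( < > ) ( ) < >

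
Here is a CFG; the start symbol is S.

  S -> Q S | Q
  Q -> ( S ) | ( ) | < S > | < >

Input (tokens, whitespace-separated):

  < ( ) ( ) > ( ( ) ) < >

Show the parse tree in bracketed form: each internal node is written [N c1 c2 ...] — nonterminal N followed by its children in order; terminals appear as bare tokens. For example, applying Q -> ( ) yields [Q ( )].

S
Q S
< S > S
< Q S > S
< ( ) S > S
< ( ) Q > S
< ( ) ( ) > S
< ( ) ( ) > Q S
< ( ) ( ) > ( S ) S
< ( ) ( ) > ( Q ) S
< ( ) ( ) > ( ( ) ) S
< ( ) ( ) > ( ( ) ) Q
< ( ) ( ) > ( ( ) ) < >

[S [Q < [S [Q ( )] [S [Q ( )]]] >] [S [Q ( [S [Q ( )]] )] [S [Q < >]]]]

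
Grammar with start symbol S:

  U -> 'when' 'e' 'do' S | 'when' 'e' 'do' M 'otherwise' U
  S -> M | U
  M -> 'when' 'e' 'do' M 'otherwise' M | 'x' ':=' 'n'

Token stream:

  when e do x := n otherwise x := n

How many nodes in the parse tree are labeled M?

3

[S [M when e do [M x := n] otherwise [M x := n]]]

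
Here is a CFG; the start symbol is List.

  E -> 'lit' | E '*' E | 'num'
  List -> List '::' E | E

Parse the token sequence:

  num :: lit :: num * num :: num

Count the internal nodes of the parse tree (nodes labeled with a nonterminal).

10

[List [List [List [List [E num]] :: [E lit]] :: [E [E num] * [E num]]] :: [E num]]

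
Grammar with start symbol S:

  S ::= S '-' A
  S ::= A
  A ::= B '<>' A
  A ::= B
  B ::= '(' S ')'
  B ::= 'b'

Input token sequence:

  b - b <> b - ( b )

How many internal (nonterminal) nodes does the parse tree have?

[S [S [S [A [B b]]] - [A [B b] <> [A [B b]]]] - [A [B ( [S [A [B b]]] )]]]

14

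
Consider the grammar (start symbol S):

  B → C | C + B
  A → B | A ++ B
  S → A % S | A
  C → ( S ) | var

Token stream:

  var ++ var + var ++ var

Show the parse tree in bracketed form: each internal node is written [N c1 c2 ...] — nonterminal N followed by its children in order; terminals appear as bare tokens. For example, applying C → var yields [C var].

S
A
A ++ B
A ++ B ++ B
B ++ B ++ B
C ++ B ++ B
var ++ B ++ B
var ++ C + B ++ B
var ++ var + B ++ B
var ++ var + C ++ B
var ++ var + var ++ B
var ++ var + var ++ C
var ++ var + var ++ var

[S [A [A [A [B [C var]]] ++ [B [C var] + [B [C var]]]] ++ [B [C var]]]]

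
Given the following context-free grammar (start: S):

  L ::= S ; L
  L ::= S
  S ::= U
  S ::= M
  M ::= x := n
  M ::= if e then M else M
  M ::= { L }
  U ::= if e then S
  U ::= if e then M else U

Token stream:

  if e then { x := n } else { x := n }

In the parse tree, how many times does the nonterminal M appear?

[S [M if e then [M { [L [S [M x := n]]] }] else [M { [L [S [M x := n]]] }]]]

5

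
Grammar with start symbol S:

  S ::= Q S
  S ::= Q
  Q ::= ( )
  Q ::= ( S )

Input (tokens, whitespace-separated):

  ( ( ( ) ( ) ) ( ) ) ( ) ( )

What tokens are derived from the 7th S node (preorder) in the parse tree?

( )

[S [Q ( [S [Q ( [S [Q ( )] [S [Q ( )]]] )] [S [Q ( )]]] )] [S [Q ( )] [S [Q ( )]]]]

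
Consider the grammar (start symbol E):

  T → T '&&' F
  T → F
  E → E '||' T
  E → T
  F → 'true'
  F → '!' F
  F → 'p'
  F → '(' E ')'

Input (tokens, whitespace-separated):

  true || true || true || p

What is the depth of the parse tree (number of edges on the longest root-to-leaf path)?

[E [E [E [E [T [F true]]] || [T [F true]]] || [T [F true]]] || [T [F p]]]

6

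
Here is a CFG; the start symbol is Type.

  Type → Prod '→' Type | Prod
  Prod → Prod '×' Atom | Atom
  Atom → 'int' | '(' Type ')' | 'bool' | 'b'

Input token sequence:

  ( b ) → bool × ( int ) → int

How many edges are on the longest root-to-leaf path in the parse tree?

7

[Type [Prod [Atom ( [Type [Prod [Atom b]]] )]] → [Type [Prod [Prod [Atom bool]] × [Atom ( [Type [Prod [Atom int]]] )]] → [Type [Prod [Atom int]]]]]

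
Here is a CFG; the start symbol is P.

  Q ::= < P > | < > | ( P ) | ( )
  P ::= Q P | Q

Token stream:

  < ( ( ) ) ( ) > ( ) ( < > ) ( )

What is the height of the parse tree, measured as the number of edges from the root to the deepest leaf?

6

[P [Q < [P [Q ( [P [Q ( )]] )] [P [Q ( )]]] >] [P [Q ( )] [P [Q ( [P [Q < >]] )] [P [Q ( )]]]]]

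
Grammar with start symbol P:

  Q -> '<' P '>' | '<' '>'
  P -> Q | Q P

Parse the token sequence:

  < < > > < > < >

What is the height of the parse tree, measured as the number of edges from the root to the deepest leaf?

4

[P [Q < [P [Q < >]] >] [P [Q < >] [P [Q < >]]]]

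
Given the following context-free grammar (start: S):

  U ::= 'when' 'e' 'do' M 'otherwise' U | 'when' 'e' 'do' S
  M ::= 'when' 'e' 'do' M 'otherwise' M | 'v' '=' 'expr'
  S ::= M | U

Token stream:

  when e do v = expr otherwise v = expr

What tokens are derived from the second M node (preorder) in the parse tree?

v = expr

[S [M when e do [M v = expr] otherwise [M v = expr]]]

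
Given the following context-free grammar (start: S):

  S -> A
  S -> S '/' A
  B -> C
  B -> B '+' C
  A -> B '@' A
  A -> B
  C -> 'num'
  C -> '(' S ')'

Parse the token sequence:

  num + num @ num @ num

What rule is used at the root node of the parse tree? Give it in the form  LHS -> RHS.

S -> A

[S [A [B [B [C num]] + [C num]] @ [A [B [C num]] @ [A [B [C num]]]]]]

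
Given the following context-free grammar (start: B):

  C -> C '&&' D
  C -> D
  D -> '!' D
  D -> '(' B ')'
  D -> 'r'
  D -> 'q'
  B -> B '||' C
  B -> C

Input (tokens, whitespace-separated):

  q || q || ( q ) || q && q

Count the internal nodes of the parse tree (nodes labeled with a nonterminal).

17

[B [B [B [B [C [D q]]] || [C [D q]]] || [C [D ( [B [C [D q]]] )]]] || [C [C [D q]] && [D q]]]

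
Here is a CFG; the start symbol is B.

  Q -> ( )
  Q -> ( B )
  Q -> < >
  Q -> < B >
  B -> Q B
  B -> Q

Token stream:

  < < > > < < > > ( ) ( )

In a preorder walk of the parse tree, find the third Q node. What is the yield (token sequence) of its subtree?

< < > >

[B [Q < [B [Q < >]] >] [B [Q < [B [Q < >]] >] [B [Q ( )] [B [Q ( )]]]]]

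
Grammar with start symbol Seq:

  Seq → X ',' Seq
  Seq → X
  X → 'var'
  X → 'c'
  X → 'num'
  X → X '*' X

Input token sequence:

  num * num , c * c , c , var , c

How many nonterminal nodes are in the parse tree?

14

[Seq [X [X num] * [X num]] , [Seq [X [X c] * [X c]] , [Seq [X c] , [Seq [X var] , [Seq [X c]]]]]]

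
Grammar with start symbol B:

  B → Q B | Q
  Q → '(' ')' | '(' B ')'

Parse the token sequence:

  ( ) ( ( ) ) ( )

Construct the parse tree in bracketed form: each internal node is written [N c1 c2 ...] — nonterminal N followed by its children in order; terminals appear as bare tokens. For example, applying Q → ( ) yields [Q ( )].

[B [Q ( )] [B [Q ( [B [Q ( )]] )] [B [Q ( )]]]]

B
Q B
( ) B
( ) Q B
( ) ( B ) B
( ) ( Q ) B
( ) ( ( ) ) B
( ) ( ( ) ) Q
( ) ( ( ) ) ( )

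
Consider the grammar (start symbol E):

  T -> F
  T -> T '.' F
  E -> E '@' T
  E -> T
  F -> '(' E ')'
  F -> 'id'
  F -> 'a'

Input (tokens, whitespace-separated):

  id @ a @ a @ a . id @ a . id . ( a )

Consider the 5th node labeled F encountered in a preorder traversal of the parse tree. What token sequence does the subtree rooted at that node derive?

id

[E [E [E [E [E [T [F id]]] @ [T [F a]]] @ [T [F a]]] @ [T [T [F a]] . [F id]]] @ [T [T [T [F a]] . [F id]] . [F ( [E [T [F a]]] )]]]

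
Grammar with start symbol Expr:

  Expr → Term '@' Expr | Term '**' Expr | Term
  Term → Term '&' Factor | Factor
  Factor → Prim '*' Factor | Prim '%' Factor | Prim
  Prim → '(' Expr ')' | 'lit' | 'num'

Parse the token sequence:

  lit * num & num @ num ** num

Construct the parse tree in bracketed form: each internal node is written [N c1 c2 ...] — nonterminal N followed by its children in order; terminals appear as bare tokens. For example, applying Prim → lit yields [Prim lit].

[Expr [Term [Term [Factor [Prim lit] * [Factor [Prim num]]]] & [Factor [Prim num]]] @ [Expr [Term [Factor [Prim num]]] ** [Expr [Term [Factor [Prim num]]]]]]

Expr
Term @ Expr
Term & Factor @ Expr
Factor & Factor @ Expr
Prim * Factor & Factor @ Expr
lit * Factor & Factor @ Expr
lit * Prim & Factor @ Expr
lit * num & Factor @ Expr
lit * num & Prim @ Expr
lit * num & num @ Expr
lit * num & num @ Term ** Expr
lit * num & num @ Factor ** Expr
lit * num & num @ Prim ** Expr
lit * num & num @ num ** Expr
lit * num & num @ num ** Term
lit * num & num @ num ** Factor
lit * num & num @ num ** Prim
lit * num & num @ num ** num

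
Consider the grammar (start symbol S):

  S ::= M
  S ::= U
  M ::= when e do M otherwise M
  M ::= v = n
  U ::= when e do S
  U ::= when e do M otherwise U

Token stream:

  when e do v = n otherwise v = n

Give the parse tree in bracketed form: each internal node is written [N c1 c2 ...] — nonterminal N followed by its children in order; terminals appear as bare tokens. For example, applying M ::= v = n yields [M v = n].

[S [M when e do [M v = n] otherwise [M v = n]]]

S
M
when e do M otherwise M
when e do v = n otherwise M
when e do v = n otherwise v = n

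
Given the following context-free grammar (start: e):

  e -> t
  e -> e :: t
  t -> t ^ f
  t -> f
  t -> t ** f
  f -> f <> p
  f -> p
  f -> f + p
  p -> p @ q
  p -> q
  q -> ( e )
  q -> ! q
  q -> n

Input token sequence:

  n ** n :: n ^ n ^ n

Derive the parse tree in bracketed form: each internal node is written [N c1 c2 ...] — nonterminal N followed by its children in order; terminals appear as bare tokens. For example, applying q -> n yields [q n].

e
e :: t
t :: t
t ** f :: t
f ** f :: t
p ** f :: t
q ** f :: t
n ** f :: t
n ** p :: t
n ** q :: t
n ** n :: t
n ** n :: t ^ f
n ** n :: t ^ f ^ f
n ** n :: f ^ f ^ f
n ** n :: p ^ f ^ f
n ** n :: q ^ f ^ f
n ** n :: n ^ f ^ f
n ** n :: n ^ p ^ f
n ** n :: n ^ q ^ f
n ** n :: n ^ n ^ f
n ** n :: n ^ n ^ p
n ** n :: n ^ n ^ q
n ** n :: n ^ n ^ n

[e [e [t [t [f [p [q n]]]] ** [f [p [q n]]]]] :: [t [t [t [f [p [q n]]]] ^ [f [p [q n]]]] ^ [f [p [q n]]]]]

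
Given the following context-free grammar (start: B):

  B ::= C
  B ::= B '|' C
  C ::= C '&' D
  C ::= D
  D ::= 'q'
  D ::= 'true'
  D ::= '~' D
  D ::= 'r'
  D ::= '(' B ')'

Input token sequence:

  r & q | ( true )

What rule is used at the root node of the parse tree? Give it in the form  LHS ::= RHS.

[B [B [C [C [D r]] & [D q]]] | [C [D ( [B [C [D true]]] )]]]

B ::= B '|' C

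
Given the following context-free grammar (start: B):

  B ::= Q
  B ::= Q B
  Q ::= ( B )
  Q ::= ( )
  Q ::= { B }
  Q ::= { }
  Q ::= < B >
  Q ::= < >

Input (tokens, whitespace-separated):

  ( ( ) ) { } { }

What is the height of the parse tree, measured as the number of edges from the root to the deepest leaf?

[B [Q ( [B [Q ( )]] )] [B [Q { }] [B [Q { }]]]]

4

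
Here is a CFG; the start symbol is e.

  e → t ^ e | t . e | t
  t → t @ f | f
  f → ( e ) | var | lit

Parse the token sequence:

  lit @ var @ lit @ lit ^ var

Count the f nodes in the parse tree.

5

[e [t [t [t [t [f lit]] @ [f var]] @ [f lit]] @ [f lit]] ^ [e [t [f var]]]]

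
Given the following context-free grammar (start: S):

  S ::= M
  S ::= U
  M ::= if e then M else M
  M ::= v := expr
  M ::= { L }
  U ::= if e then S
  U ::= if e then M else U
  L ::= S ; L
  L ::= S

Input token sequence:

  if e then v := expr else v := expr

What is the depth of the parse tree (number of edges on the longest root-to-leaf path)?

3

[S [M if e then [M v := expr] else [M v := expr]]]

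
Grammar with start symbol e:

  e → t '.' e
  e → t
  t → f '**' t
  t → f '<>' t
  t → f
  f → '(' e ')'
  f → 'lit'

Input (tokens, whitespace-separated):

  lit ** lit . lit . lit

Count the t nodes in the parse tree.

[e [t [f lit] ** [t [f lit]]] . [e [t [f lit]] . [e [t [f lit]]]]]

4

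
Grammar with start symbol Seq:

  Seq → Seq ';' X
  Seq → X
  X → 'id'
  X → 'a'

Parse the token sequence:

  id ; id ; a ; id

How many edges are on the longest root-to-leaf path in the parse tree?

5

[Seq [Seq [Seq [Seq [X id]] ; [X id]] ; [X a]] ; [X id]]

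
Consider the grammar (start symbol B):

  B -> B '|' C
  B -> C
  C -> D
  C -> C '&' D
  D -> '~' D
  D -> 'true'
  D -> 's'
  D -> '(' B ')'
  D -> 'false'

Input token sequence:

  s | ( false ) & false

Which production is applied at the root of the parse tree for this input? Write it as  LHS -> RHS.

[B [B [C [D s]]] | [C [C [D ( [B [C [D false]]] )]] & [D false]]]

B -> B '|' C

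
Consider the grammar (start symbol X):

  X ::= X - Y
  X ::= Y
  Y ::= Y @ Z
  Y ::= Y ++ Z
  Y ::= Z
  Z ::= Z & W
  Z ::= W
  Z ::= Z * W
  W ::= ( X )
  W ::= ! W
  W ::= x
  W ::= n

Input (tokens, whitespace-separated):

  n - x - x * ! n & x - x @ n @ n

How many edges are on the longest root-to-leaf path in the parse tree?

7

[X [X [X [X [Y [Z [W n]]]] - [Y [Z [W x]]]] - [Y [Z [Z [Z [W x]] * [W ! [W n]]] & [W x]]]] - [Y [Y [Y [Z [W x]]] @ [Z [W n]]] @ [Z [W n]]]]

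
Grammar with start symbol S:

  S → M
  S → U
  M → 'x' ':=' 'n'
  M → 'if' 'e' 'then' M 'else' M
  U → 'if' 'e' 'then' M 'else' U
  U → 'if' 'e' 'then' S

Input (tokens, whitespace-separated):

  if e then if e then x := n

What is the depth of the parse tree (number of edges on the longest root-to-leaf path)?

6

[S [U if e then [S [U if e then [S [M x := n]]]]]]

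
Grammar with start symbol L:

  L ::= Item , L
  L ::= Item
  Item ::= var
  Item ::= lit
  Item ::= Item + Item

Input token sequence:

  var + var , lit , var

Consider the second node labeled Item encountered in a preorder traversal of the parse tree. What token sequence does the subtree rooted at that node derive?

var

[L [Item [Item var] + [Item var]] , [L [Item lit] , [L [Item var]]]]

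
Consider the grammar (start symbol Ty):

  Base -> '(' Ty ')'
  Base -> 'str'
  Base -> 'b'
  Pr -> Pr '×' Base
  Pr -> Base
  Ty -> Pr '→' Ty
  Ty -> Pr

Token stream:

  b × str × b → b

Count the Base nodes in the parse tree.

[Ty [Pr [Pr [Pr [Base b]] × [Base str]] × [Base b]] → [Ty [Pr [Base b]]]]

4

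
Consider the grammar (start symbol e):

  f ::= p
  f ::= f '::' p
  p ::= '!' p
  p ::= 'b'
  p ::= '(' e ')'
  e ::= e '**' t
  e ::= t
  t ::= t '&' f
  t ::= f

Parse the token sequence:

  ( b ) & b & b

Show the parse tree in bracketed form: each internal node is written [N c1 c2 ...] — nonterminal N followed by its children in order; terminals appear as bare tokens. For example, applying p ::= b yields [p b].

[e [t [t [t [f [p ( [e [t [f [p b]]]] )]]] & [f [p b]]] & [f [p b]]]]

e
t
t & f
t & f & f
f & f & f
p & f & f
( e ) & f & f
( t ) & f & f
( f ) & f & f
( p ) & f & f
( b ) & f & f
( b ) & p & f
( b ) & b & f
( b ) & b & p
( b ) & b & b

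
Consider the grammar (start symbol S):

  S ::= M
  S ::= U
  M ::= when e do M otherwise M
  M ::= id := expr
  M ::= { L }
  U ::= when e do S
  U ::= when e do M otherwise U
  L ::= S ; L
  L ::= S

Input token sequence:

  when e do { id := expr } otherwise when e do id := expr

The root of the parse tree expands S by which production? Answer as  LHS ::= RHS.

[S [U when e do [M { [L [S [M id := expr]]] }] otherwise [U when e do [S [M id := expr]]]]]

S ::= U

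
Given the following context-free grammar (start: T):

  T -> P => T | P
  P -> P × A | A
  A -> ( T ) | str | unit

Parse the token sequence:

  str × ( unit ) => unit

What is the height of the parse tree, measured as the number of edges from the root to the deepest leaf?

6

[T [P [P [A str]] × [A ( [T [P [A unit]]] )]] => [T [P [A unit]]]]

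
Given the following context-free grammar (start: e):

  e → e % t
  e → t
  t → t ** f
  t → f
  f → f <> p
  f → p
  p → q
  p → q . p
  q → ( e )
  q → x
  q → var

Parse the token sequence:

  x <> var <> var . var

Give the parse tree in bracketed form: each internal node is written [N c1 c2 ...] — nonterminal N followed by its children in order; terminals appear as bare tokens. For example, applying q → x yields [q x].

[e [t [f [f [f [p [q x]]] <> [p [q var]]] <> [p [q var] . [p [q var]]]]]]

e
t
f
f <> p
f <> p <> p
p <> p <> p
q <> p <> p
x <> p <> p
x <> q <> p
x <> var <> p
x <> var <> q . p
x <> var <> var . p
x <> var <> var . q
x <> var <> var . var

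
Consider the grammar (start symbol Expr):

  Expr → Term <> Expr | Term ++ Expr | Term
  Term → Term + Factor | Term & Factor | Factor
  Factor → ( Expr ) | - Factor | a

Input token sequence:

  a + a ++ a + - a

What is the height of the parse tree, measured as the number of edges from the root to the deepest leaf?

5

[Expr [Term [Term [Factor a]] + [Factor a]] ++ [Expr [Term [Term [Factor a]] + [Factor - [Factor a]]]]]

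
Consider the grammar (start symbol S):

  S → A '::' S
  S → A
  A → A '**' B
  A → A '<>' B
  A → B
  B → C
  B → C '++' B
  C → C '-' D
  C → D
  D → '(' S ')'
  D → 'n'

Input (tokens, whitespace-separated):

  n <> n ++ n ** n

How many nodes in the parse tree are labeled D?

4

[S [A [A [A [B [C [D n]]]] <> [B [C [D n]] ++ [B [C [D n]]]]] ** [B [C [D n]]]]]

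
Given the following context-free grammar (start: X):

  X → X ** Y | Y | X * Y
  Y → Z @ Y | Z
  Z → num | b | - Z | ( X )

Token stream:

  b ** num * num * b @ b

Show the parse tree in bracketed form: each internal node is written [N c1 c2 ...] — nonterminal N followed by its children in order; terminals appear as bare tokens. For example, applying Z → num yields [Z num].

[X [X [X [X [Y [Z b]]] ** [Y [Z num]]] * [Y [Z num]]] * [Y [Z b] @ [Y [Z b]]]]

X
X * Y
X * Y * Y
X ** Y * Y * Y
Y ** Y * Y * Y
Z ** Y * Y * Y
b ** Y * Y * Y
b ** Z * Y * Y
b ** num * Y * Y
b ** num * Z * Y
b ** num * num * Y
b ** num * num * Z @ Y
b ** num * num * b @ Y
b ** num * num * b @ Z
b ** num * num * b @ b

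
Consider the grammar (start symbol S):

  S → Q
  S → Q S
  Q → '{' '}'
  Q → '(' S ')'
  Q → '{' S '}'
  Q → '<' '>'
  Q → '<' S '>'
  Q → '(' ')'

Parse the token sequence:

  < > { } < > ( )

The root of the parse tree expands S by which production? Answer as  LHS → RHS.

[S [Q < >] [S [Q { }] [S [Q < >] [S [Q ( )]]]]]

S → Q S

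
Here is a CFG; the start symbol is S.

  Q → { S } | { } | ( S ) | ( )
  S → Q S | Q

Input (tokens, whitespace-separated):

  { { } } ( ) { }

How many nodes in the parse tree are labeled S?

4

[S [Q { [S [Q { }]] }] [S [Q ( )] [S [Q { }]]]]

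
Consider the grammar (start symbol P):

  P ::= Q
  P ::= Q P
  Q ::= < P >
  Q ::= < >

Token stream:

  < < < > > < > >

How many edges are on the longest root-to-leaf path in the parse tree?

6

[P [Q < [P [Q < [P [Q < >]] >] [P [Q < >]]] >]]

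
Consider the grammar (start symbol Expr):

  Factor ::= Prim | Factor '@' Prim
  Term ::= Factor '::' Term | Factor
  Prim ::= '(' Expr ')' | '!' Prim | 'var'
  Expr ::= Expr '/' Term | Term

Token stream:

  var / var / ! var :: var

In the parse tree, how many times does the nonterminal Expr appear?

[Expr [Expr [Expr [Term [Factor [Prim var]]]] / [Term [Factor [Prim var]]]] / [Term [Factor [Prim ! [Prim var]]] :: [Term [Factor [Prim var]]]]]

3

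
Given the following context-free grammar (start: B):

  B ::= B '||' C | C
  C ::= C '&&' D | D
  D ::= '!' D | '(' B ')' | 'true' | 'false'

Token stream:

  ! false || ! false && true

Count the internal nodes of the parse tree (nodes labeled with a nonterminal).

[B [B [C [D ! [D false]]]] || [C [C [D ! [D false]]] && [D true]]]

10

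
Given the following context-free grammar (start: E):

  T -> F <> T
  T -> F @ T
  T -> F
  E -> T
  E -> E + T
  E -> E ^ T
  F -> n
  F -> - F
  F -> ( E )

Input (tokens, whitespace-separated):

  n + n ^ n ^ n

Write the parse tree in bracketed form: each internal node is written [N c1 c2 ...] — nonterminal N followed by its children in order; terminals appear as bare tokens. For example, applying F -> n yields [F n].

[E [E [E [E [T [F n]]] + [T [F n]]] ^ [T [F n]]] ^ [T [F n]]]

E
E ^ T
E ^ T ^ T
E + T ^ T ^ T
T + T ^ T ^ T
F + T ^ T ^ T
n + T ^ T ^ T
n + F ^ T ^ T
n + n ^ T ^ T
n + n ^ F ^ T
n + n ^ n ^ T
n + n ^ n ^ F
n + n ^ n ^ n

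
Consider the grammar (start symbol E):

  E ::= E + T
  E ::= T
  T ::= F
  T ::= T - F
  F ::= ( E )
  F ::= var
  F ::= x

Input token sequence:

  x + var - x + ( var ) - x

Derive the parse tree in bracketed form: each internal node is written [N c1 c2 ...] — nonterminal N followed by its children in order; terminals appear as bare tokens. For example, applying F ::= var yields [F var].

[E [E [E [T [F x]]] + [T [T [F var]] - [F x]]] + [T [T [F ( [E [T [F var]]] )]] - [F x]]]

E
E + T
E + T + T
T + T + T
F + T + T
x + T + T
x + T - F + T
x + F - F + T
x + var - F + T
x + var - x + T
x + var - x + T - F
x + var - x + F - F
x + var - x + ( E ) - F
x + var - x + ( T ) - F
x + var - x + ( F ) - F
x + var - x + ( var ) - F
x + var - x + ( var ) - x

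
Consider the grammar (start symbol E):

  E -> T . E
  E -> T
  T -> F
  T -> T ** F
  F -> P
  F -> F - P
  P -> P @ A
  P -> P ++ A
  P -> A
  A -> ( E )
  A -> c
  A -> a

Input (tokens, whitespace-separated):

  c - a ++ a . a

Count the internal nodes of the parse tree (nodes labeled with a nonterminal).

15

[E [T [F [F [P [A c]]] - [P [P [A a]] ++ [A a]]]] . [E [T [F [P [A a]]]]]]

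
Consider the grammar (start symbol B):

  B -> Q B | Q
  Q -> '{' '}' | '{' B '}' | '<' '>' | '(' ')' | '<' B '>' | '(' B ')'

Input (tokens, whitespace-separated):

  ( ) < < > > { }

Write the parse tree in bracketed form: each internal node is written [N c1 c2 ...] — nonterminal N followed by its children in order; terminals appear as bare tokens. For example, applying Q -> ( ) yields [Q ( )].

B
Q B
( ) B
( ) Q B
( ) < B > B
( ) < Q > B
( ) < < > > B
( ) < < > > Q
( ) < < > > { }

[B [Q ( )] [B [Q < [B [Q < >]] >] [B [Q { }]]]]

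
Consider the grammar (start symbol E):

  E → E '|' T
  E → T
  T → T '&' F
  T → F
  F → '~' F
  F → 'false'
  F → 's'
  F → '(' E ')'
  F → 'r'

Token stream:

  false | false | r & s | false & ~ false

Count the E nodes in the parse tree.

4

[E [E [E [E [T [F false]]] | [T [F false]]] | [T [T [F r]] & [F s]]] | [T [T [F false]] & [F ~ [F false]]]]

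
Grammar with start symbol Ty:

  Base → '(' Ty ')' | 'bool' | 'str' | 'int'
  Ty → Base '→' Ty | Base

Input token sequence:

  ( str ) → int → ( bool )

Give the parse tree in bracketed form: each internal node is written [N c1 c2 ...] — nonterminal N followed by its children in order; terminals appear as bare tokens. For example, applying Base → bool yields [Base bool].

Ty
Base → Ty
( Ty ) → Ty
( Base ) → Ty
( str ) → Ty
( str ) → Base → Ty
( str ) → int → Ty
( str ) → int → Base
( str ) → int → ( Ty )
( str ) → int → ( Base )
( str ) → int → ( bool )

[Ty [Base ( [Ty [Base str]] )] → [Ty [Base int] → [Ty [Base ( [Ty [Base bool]] )]]]]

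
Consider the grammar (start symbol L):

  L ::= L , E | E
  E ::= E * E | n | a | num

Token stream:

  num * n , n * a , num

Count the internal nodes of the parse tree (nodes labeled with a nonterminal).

[L [L [L [E [E num] * [E n]]] , [E [E n] * [E a]]] , [E num]]

10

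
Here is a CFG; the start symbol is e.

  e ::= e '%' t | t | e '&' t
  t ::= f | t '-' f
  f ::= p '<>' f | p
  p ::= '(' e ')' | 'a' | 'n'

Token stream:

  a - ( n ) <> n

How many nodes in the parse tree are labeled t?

[e [t [t [f [p a]]] - [f [p ( [e [t [f [p n]]]] )] <> [f [p n]]]]]

3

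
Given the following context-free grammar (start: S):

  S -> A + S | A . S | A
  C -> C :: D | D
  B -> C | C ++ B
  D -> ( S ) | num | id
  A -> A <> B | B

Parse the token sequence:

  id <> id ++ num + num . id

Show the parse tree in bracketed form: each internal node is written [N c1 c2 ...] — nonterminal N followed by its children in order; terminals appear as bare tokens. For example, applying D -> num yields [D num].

S
A + S
A <> B + S
B <> B + S
C <> B + S
D <> B + S
id <> B + S
id <> C ++ B + S
id <> D ++ B + S
id <> id ++ B + S
id <> id ++ C + S
id <> id ++ D + S
id <> id ++ num + S
id <> id ++ num + A . S
id <> id ++ num + B . S
id <> id ++ num + C . S
id <> id ++ num + D . S
id <> id ++ num + num . S
id <> id ++ num + num . A
id <> id ++ num + num . B
id <> id ++ num + num . C
id <> id ++ num + num . D
id <> id ++ num + num . id

[S [A [A [B [C [D id]]]] <> [B [C [D id]] ++ [B [C [D num]]]]] + [S [A [B [C [D num]]]] . [S [A [B [C [D id]]]]]]]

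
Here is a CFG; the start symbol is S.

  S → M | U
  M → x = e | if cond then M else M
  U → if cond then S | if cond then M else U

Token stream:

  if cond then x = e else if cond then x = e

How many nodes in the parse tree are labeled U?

[S [U if cond then [M x = e] else [U if cond then [S [M x = e]]]]]

2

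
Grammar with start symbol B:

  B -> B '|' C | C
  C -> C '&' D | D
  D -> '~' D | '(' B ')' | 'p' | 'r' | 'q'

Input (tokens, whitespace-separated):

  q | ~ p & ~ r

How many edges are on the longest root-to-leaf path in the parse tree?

5

[B [B [C [D q]]] | [C [C [D ~ [D p]]] & [D ~ [D r]]]]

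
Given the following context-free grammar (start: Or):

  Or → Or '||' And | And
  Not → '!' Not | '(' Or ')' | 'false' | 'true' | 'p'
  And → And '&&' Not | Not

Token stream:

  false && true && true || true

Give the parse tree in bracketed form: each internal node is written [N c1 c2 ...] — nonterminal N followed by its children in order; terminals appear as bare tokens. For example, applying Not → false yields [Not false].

[Or [Or [And [And [And [Not false]] && [Not true]] && [Not true]]] || [And [Not true]]]

Or
Or || And
And || And
And && Not || And
And && Not && Not || And
Not && Not && Not || And
false && Not && Not || And
false && true && Not || And
false && true && true || And
false && true && true || Not
false && true && true || true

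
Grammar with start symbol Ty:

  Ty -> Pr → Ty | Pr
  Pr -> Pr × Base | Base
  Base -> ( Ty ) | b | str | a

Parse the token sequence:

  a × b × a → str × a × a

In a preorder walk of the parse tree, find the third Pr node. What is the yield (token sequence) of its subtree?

a

[Ty [Pr [Pr [Pr [Base a]] × [Base b]] × [Base a]] → [Ty [Pr [Pr [Pr [Base str]] × [Base a]] × [Base a]]]]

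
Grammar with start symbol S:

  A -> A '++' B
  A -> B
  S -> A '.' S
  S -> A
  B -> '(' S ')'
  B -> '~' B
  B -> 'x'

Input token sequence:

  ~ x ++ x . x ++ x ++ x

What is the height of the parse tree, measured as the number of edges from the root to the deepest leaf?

6

[S [A [A [B ~ [B x]]] ++ [B x]] . [S [A [A [A [B x]] ++ [B x]] ++ [B x]]]]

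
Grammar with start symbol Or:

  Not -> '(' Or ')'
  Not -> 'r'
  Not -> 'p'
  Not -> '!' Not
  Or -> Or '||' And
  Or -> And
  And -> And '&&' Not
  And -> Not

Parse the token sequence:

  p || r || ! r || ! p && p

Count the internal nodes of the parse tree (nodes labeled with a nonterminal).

16

[Or [Or [Or [Or [And [Not p]]] || [And [Not r]]] || [And [Not ! [Not r]]]] || [And [And [Not ! [Not p]]] && [Not p]]]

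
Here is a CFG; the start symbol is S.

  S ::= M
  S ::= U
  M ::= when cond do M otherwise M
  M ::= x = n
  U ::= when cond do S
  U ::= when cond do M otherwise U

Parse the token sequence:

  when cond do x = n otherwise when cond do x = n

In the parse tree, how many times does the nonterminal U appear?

2

[S [U when cond do [M x = n] otherwise [U when cond do [S [M x = n]]]]]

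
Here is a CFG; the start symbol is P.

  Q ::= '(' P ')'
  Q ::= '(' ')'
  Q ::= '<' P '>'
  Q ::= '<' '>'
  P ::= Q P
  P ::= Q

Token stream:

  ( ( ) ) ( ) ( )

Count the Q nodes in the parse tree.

[P [Q ( [P [Q ( )]] )] [P [Q ( )] [P [Q ( )]]]]

4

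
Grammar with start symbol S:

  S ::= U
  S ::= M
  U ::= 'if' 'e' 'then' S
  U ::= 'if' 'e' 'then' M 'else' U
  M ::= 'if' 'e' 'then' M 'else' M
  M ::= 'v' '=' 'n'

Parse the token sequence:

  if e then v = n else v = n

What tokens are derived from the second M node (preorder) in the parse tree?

v = n

[S [M if e then [M v = n] else [M v = n]]]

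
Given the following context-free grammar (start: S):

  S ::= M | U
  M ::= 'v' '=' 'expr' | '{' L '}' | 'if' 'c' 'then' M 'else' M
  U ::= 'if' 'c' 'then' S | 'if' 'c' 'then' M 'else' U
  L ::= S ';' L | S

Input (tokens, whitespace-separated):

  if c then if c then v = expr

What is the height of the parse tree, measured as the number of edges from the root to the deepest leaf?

6

[S [U if c then [S [U if c then [S [M v = expr]]]]]]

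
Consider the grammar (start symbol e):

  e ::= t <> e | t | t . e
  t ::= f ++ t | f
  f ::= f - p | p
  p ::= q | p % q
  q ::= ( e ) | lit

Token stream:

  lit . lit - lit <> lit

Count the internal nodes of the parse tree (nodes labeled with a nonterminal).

[e [t [f [p [q lit]]]] . [e [t [f [f [p [q lit]]] - [p [q lit]]]] <> [e [t [f [p [q lit]]]]]]]

18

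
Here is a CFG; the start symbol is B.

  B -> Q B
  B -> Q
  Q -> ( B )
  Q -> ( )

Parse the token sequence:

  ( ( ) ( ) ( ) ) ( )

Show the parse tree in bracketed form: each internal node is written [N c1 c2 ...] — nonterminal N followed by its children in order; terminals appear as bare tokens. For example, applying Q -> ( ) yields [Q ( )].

B
Q B
( B ) B
( Q B ) B
( ( ) B ) B
( ( ) Q B ) B
( ( ) ( ) B ) B
( ( ) ( ) Q ) B
( ( ) ( ) ( ) ) B
( ( ) ( ) ( ) ) Q
( ( ) ( ) ( ) ) ( )

[B [Q ( [B [Q ( )] [B [Q ( )] [B [Q ( )]]]] )] [B [Q ( )]]]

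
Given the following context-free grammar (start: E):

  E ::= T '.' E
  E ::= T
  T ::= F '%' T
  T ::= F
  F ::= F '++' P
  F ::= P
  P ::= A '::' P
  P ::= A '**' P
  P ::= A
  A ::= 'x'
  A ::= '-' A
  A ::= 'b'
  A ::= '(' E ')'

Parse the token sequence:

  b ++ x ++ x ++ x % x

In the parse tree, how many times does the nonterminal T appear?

[E [T [F [F [F [F [P [A b]]] ++ [P [A x]]] ++ [P [A x]]] ++ [P [A x]]] % [T [F [P [A x]]]]]]

2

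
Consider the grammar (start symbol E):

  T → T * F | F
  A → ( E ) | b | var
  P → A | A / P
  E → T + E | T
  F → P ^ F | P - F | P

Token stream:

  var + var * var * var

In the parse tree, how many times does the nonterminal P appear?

4

[E [T [F [P [A var]]]] + [E [T [T [T [F [P [A var]]]] * [F [P [A var]]]] * [F [P [A var]]]]]]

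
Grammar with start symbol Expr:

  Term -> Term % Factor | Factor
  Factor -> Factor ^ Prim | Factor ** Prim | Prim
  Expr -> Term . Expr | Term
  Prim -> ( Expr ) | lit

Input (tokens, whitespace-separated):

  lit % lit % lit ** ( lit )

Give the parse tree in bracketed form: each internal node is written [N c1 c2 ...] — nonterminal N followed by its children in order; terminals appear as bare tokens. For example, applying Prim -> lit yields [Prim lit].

[Expr [Term [Term [Term [Factor [Prim lit]]] % [Factor [Prim lit]]] % [Factor [Factor [Prim lit]] ** [Prim ( [Expr [Term [Factor [Prim lit]]]] )]]]]

Expr
Term
Term % Factor
Term % Factor % Factor
Factor % Factor % Factor
Prim % Factor % Factor
lit % Factor % Factor
lit % Prim % Factor
lit % lit % Factor
lit % lit % Factor ** Prim
lit % lit % Prim ** Prim
lit % lit % lit ** Prim
lit % lit % lit ** ( Expr )
lit % lit % lit ** ( Term )
lit % lit % lit ** ( Factor )
lit % lit % lit ** ( Prim )
lit % lit % lit ** ( lit )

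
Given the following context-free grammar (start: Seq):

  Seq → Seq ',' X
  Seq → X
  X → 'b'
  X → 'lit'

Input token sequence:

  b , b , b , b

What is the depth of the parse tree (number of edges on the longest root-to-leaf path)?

[Seq [Seq [Seq [Seq [X b]] , [X b]] , [X b]] , [X b]]

5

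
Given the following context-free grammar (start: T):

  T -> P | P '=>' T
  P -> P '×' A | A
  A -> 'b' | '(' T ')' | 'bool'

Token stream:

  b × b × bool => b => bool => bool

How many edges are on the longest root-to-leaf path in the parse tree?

6

[T [P [P [P [A b]] × [A b]] × [A bool]] => [T [P [A b]] => [T [P [A bool]] => [T [P [A bool]]]]]]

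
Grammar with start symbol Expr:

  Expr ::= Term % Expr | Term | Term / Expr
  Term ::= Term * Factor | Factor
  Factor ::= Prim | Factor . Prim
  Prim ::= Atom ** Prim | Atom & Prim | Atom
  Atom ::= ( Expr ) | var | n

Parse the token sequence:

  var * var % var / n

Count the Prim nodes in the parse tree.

[Expr [Term [Term [Factor [Prim [Atom var]]]] * [Factor [Prim [Atom var]]]] % [Expr [Term [Factor [Prim [Atom var]]]] / [Expr [Term [Factor [Prim [Atom n]]]]]]]

4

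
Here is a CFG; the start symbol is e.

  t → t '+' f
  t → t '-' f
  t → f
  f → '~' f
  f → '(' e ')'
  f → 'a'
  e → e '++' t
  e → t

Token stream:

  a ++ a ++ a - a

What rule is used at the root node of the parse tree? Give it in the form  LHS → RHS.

e → e '++' t

[e [e [e [t [f a]]] ++ [t [f a]]] ++ [t [t [f a]] - [f a]]]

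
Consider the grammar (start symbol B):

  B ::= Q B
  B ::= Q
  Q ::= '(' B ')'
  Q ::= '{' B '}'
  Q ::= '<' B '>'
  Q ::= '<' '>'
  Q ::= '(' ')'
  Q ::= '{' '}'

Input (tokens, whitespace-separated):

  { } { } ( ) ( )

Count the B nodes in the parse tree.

4

[B [Q { }] [B [Q { }] [B [Q ( )] [B [Q ( )]]]]]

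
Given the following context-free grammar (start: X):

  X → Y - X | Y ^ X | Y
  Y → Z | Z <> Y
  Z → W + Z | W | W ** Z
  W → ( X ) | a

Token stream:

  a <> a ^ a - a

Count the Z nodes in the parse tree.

[X [Y [Z [W a]] <> [Y [Z [W a]]]] ^ [X [Y [Z [W a]]] - [X [Y [Z [W a]]]]]]

4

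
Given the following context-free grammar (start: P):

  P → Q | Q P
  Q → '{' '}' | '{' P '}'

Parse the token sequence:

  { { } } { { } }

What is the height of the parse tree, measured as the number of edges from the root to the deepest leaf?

5

[P [Q { [P [Q { }]] }] [P [Q { [P [Q { }]] }]]]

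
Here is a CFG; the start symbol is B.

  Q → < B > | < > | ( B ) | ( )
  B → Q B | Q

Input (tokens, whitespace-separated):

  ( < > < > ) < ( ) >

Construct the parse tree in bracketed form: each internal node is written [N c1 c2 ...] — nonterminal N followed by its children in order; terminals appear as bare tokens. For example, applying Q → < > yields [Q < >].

B
Q B
( B ) B
( Q B ) B
( < > B ) B
( < > Q ) B
( < > < > ) B
( < > < > ) Q
( < > < > ) < B >
( < > < > ) < Q >
( < > < > ) < ( ) >

[B [Q ( [B [Q < >] [B [Q < >]]] )] [B [Q < [B [Q ( )]] >]]]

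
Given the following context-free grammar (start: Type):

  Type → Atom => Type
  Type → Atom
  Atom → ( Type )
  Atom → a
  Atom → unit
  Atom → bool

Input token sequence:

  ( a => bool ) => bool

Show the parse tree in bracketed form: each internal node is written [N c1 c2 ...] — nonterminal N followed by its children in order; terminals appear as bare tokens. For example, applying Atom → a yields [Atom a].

[Type [Atom ( [Type [Atom a] => [Type [Atom bool]]] )] => [Type [Atom bool]]]

Type
Atom => Type
( Type ) => Type
( Atom => Type ) => Type
( a => Type ) => Type
( a => Atom ) => Type
( a => bool ) => Type
( a => bool ) => Atom
( a => bool ) => bool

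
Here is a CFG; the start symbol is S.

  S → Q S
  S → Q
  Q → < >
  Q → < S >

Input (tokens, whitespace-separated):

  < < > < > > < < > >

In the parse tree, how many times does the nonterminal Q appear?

5

[S [Q < [S [Q < >] [S [Q < >]]] >] [S [Q < [S [Q < >]] >]]]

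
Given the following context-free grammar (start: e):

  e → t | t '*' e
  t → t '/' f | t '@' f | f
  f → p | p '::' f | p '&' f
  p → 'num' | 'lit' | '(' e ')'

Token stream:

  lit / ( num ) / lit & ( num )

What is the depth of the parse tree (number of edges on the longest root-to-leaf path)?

[e [t [t [t [f [p lit]]] / [f [p ( [e [t [f [p num]]]] )]]] / [f [p lit] & [f [p ( [e [t [f [p num]]]] )]]]]]

9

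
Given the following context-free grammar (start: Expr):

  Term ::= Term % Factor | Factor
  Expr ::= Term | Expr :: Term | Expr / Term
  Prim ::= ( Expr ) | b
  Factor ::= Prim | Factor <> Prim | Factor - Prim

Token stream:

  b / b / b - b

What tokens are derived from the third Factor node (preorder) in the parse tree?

[Expr [Expr [Expr [Term [Factor [Prim b]]]] / [Term [Factor [Prim b]]]] / [Term [Factor [Factor [Prim b]] - [Prim b]]]]

b - b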